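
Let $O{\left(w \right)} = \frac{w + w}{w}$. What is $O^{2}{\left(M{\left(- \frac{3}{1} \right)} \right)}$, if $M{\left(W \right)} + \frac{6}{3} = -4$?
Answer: $4$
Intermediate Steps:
$M{\left(W \right)} = -6$ ($M{\left(W \right)} = -2 - 4 = -6$)
$O{\left(w \right)} = 2$ ($O{\left(w \right)} = \frac{2 w}{w} = 2$)
$O^{2}{\left(M{\left(- \frac{3}{1} \right)} \right)} = 2^{2} = 4$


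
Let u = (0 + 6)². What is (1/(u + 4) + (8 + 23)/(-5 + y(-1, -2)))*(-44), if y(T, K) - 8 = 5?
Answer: -858/5 ≈ -171.60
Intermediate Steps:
y(T, K) = 13 (y(T, K) = 8 + 5 = 13)
u = 36 (u = 6² = 36)
(1/(u + 4) + (8 + 23)/(-5 + y(-1, -2)))*(-44) = (1/(36 + 4) + (8 + 23)/(-5 + 13))*(-44) = (1/40 + 31/8)*(-44) = (39/10)*(-44) = -858/5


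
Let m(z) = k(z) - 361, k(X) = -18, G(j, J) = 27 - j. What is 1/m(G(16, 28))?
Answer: -1/379 ≈ -0.0026385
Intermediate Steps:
m(z) = -379 (m(z) = -18 - 361 = -379)
1/m(G(16, 28)) = 1/(-379) = -1/379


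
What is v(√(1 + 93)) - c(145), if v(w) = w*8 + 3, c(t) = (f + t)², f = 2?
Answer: -21606 + 8*√94 ≈ -21528.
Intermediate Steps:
c(t) = (2 + t)²
v(w) = 3 + 8*w (v(w) = 8*w + 3 = 3 + 8*w)
v(√(1 + 93)) - c(145) = (3 + 8*√(1 + 93)) - (2 + 145)² = (3 + 8*√94) - 1*147² = (3 + 8*√94) - 1*21609 = (3 + 8*√94) - 21609 = -21606 + 8*√94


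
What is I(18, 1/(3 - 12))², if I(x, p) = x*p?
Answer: 4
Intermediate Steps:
I(x, p) = p*x
I(18, 1/(3 - 12))² = (18/(3 - 12))² = (18/(-9))² = (-⅑*18)² = (-2)² = 4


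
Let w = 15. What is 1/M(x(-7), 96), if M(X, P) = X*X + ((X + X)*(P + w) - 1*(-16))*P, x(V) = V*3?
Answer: -1/445575 ≈ -2.2443e-6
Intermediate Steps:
x(V) = 3*V
M(X, P) = X² + P*(16 + 2*X*(15 + P)) (M(X, P) = X*X + ((X + X)*(P + 15) - 1*(-16))*P = X² + ((2*X)*(15 + P) + 16)*P = X² + (2*X*(15 + P) + 16)*P = X² + (16 + 2*X*(15 + P))*P = X² + P*(16 + 2*X*(15 + P)))
1/M(x(-7), 96) = 1/((3*(-7))² + 16*96 + 2*(3*(-7))*96² + 30*96*(3*(-7))) = 1/((-21)² + 1536 + 2*(-21)*9216 + 30*96*(-21)) = 1/(441 + 1536 - 387072 - 60480) = 1/(-445575) = -1/445575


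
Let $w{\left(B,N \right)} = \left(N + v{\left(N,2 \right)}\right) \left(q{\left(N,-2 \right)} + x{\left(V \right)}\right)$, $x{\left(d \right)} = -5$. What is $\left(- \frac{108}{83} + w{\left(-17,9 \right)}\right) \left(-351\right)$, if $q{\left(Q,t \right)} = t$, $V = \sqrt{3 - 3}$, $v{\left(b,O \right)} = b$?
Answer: $\frac{3708666}{83} \approx 44683.0$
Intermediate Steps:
$V = 0$ ($V = \sqrt{0} = 0$)
$w{\left(B,N \right)} = - 14 N$ ($w{\left(B,N \right)} = \left(N + N\right) \left(-2 - 5\right) = 2 N \left(-7\right) = - 14 N$)
$\left(- \frac{108}{83} + w{\left(-17,9 \right)}\right) \left(-351\right) = \left(- \frac{108}{83} - 126\right) \left(-351\right) = \left(- \frac{10566}{83}\right) \left(-351\right) = \frac{3708666}{83}$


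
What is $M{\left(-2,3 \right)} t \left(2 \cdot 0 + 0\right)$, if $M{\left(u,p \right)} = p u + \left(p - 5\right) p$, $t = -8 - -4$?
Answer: $0$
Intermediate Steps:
$t = -4$ ($t = -8 + 4 = -4$)
$M{\left(u,p \right)} = p u + p \left(-5 + p\right)$ ($M{\left(u,p \right)} = p u + \left(-5 + p\right) p = p u + p \left(-5 + p\right)$)
$M{\left(-2,3 \right)} t \left(2 \cdot 0 + 0\right) = 3 \left(-5 + 3 - 2\right) \left(-4\right) \left(2 \cdot 0 + 0\right) = 3 \left(-4\right) \left(-4\right) \left(0 + 0\right) = \left(-12\right) \left(-4\right) 0 = 48 \cdot 0 = 0$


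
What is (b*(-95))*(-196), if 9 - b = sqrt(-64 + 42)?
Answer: 167580 - 18620*I*sqrt(22) ≈ 1.6758e+5 - 87336.0*I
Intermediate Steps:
b = 9 - I*sqrt(22) (b = 9 - sqrt(-64 + 42) = 9 - sqrt(-22) = 9 - I*sqrt(22) ≈ 9.0 - 4.6904*I)
(b*(-95))*(-196) = ((9 - I*sqrt(22))*(-95))*(-196) = (-855 + 95*I*sqrt(22))*(-196) = 167580 - 18620*I*sqrt(22)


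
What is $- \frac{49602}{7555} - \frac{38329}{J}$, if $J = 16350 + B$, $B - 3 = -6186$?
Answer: $- \frac{793879129}{76811685} \approx -10.335$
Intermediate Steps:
$B = -6183$ ($B = 3 - 6186 = -6183$)
$J = 10167$ ($J = 16350 - 6183 = 10167$)
$- \frac{49602}{7555} - \frac{38329}{J} = - \frac{49602}{7555} - \frac{38329}{10167} = - \frac{793879129}{76811685}$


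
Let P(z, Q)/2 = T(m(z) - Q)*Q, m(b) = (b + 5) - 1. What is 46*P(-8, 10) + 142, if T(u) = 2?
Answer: 1982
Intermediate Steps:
m(b) = 4 + b (m(b) = (5 + b) - 1 = 4 + b)
P(z, Q) = 4*Q (P(z, Q) = 2*(2*Q) = 4*Q)
46*P(-8, 10) + 142 = 46*(4*10) + 142 = 46*40 + 142 = 1840 + 142 = 1982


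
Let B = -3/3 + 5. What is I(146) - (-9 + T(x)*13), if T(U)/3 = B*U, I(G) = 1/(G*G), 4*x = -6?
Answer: 5179789/21316 ≈ 243.00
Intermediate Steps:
x = -3/2 (x = (¼)*(-6) = -3/2 ≈ -1.5000)
B = 4 (B = -3*⅓ + 5 = -1 + 5 = 4)
I(G) = G⁻²
T(U) = 12*U (T(U) = 3*(4*U) = 12*U)
I(146) - (-9 + T(x)*13) = 146⁻² - (-9 + (12*(-3/2))*13) = 1/21316 - (-9 - 18*13) = 1/21316 - (-9 - 234) = 1/21316 - 1*(-243) = 1/21316 + 243 = 5179789/21316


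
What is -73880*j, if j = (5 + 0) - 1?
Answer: -295520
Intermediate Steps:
j = 4 (j = 5 - 1 = 4)
-73880*j = -73880*4 = -295520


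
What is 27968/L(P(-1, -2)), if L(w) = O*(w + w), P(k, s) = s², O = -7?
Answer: -3496/7 ≈ -499.43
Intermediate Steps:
L(w) = -14*w (L(w) = -7*(w + w) = -14*w)
27968/L(P(-1, -2)) = 27968/((-14*(-2)²)) = 27968/((-14*4)) = 27968/(-56) = 27968*(-1/56) = -3496/7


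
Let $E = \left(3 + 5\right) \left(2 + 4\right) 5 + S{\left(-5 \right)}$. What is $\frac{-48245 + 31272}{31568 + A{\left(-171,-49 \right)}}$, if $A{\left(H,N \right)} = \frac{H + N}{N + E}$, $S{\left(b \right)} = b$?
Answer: $- \frac{1578489}{2935714} \approx -0.53768$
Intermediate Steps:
$E = 235$ ($E = \left(3 + 5\right) \left(2 + 4\right) 5 - 5 = 8 \cdot 6 \cdot 5 - 5 = 48 \cdot 5 - 5 = 240 - 5 = 235$)
$A{\left(H,N \right)} = \frac{H + N}{235 + N}$ ($A{\left(H,N \right)} = \frac{H + N}{N + 235} = \frac{H + N}{235 + N}$)
$\frac{-48245 + 31272}{31568 + A{\left(-171,-49 \right)}} = \frac{-48245 + 31272}{31568 + \frac{-171 - 49}{235 - 49}} = - \frac{16973}{31568 + \frac{1}{186} \left(-220\right)} = - \frac{16973}{31568 - \frac{110}{93}} = - \frac{16973}{\frac{2935714}{93}} = \left(-16973\right) \frac{93}{2935714} = - \frac{1578489}{2935714}$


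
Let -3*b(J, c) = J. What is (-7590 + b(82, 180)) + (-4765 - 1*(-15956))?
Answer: 10721/3 ≈ 3573.7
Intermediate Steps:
b(J, c) = -J/3
(-7590 + b(82, 180)) + (-4765 - 1*(-15956)) = (-7590 - ⅓*82) + (-4765 - 1*(-15956)) = (-7590 - 82/3) + (-4765 + 15956) = -22852/3 + 11191 = 10721/3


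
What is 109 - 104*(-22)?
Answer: 2397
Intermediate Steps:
109 - 104*(-22) = 109 + 2288 = 2397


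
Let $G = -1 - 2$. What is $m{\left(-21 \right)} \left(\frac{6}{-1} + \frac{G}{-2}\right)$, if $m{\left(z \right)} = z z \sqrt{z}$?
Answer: $- \frac{3969 i \sqrt{21}}{2} \approx - 9094.1 i$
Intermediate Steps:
$G = -3$
$m{\left(z \right)} = z^{\frac{5}{2}}$ ($m{\left(z \right)} = z^{2} \sqrt{z} = z^{\frac{5}{2}}$)
$m{\left(-21 \right)} \left(\frac{6}{-1} + \frac{G}{-2}\right) = \left(-21\right)^{\frac{5}{2}} \left(\frac{6}{-1} - \frac{3}{-2}\right) = 441 i \sqrt{21} \left(6 \left(-1\right) - - \frac{3}{2}\right) = 441 i \sqrt{21} \left(-6 + \frac{3}{2}\right) = 441 i \sqrt{21} \left(- \frac{9}{2}\right) = - \frac{3969 i \sqrt{21}}{2}$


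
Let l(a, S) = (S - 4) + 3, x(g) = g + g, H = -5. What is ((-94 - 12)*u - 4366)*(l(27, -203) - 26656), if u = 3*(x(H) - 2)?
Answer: 14773000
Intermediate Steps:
x(g) = 2*g
l(a, S) = -1 + S (l(a, S) = (-4 + S) + 3 = -1 + S)
u = -36 (u = 3*(2*(-5) - 2) = 3*(-10 - 2) = 3*(-12) = -36)
((-94 - 12)*u - 4366)*(l(27, -203) - 26656) = ((-94 - 12)*(-36) - 4366)*((-1 - 203) - 26656) = (-106*(-36) - 4366)*(-204 - 26656) = (3816 - 4366)*(-26860) = -550*(-26860) = 14773000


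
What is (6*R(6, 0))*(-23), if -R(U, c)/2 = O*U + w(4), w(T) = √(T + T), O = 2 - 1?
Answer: 1656 + 552*√2 ≈ 2436.6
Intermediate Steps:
O = 1
w(T) = √2*√T (w(T) = √(2*T) = √2*√T)
R(U, c) = -4*√2 - 2*U (R(U, c) = -2*(1*U + √2*√4) = -2*(U + √2*2) = -2*(U + 2*√2) = -4*√2 - 2*U)
(6*R(6, 0))*(-23) = (6*(-4*√2 - 2*6))*(-23) = (6*(-4*√2 - 12))*(-23) = (6*(-12 - 4*√2))*(-23) = (-72 - 24*√2)*(-23) = 1656 + 552*√2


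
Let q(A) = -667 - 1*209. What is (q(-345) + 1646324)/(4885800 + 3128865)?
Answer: 1645448/8014665 ≈ 0.20530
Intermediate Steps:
q(A) = -876 (q(A) = -667 - 209 = -876)
(q(-345) + 1646324)/(4885800 + 3128865) = (-876 + 1646324)/(4885800 + 3128865) = 1645448/8014665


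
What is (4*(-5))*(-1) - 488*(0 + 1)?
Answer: -468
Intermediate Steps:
(4*(-5))*(-1) - 488*(0 + 1) = -20*(-1) - 488 = 20 - 122*4 = 20 - 488 = -468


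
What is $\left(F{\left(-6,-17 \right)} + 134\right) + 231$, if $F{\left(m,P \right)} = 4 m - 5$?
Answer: $336$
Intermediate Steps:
$F{\left(m,P \right)} = -5 + 4 m$
$\left(F{\left(-6,-17 \right)} + 134\right) + 231 = \left(\left(-5 + 4 \left(-6\right)\right) + 134\right) + 231 = \left(\left(-5 - 24\right) + 134\right) + 231 = \left(-29 + 134\right) + 231 = 105 + 231 = 336$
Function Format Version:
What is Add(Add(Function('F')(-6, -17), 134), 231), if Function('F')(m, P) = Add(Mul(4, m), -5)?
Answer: 336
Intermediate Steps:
Function('F')(m, P) = Add(-5, Mul(4, m))
Add(Add(Function('F')(-6, -17), 134), 231) = Add(Add(Add(-5, Mul(4, -6)), 134), 231) = Add(Add(Add(-5, -24), 134), 231) = Add(Add(-29, 134), 231) = Add(105, 231) = 336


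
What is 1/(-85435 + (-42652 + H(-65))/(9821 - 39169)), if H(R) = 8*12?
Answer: -7337/626825956 ≈ -1.1705e-5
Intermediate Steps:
H(R) = 96
1/(-85435 + (-42652 + H(-65))/(9821 - 39169)) = 1/(-85435 + (-42652 + 96)/(9821 - 39169)) = 1/(-85435 - 42556/(-29348)) = 1/(-85435 - 42556*(-1/29348)) = 1/(-85435 + 10639/7337) = 1/(-626825956/7337) = -7337/626825956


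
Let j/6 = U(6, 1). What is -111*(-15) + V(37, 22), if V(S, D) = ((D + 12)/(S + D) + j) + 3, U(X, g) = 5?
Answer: 100216/59 ≈ 1698.6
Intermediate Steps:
j = 30 (j = 6*5 = 30)
V(S, D) = 33 + (12 + D)/(D + S) (V(S, D) = ((D + 12)/(S + D) + 30) + 3 = ((12 + D)/(D + S) + 30) + 3 = (30 + (12 + D)/(D + S)) + 3 = 33 + (12 + D)/(D + S))
-111*(-15) + V(37, 22) = -111*(-15) + (12 + 33*37 + 34*22)/(22 + 37) = 1665 + (12 + 1221 + 748)/59 = 1665 + (1/59)*1981 = 1665 + 1981/59 = 100216/59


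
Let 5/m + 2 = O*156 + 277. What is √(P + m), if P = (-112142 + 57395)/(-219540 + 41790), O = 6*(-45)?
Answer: √53910001470/418450 ≈ 0.55487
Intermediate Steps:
O = -270
P = 77/250 (P = -54747/(-177750) = -54747*(-1/177750) = 77/250 ≈ 0.30800)
m = -1/8369 (m = 5/(-2 + (-270*156 + 277)) = 5/(-2 + (-42120 + 277)) = 5/(-2 - 41843) = 5/(-41845) = 5*(-1/41845) = -1/8369 ≈ -0.00011949)
√(P + m) = √(77/250 - 1/8369) = √(644163/2092250) = √53910001470/418450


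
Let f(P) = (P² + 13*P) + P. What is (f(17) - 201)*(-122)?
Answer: -39772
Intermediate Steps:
f(P) = P² + 14*P
(f(17) - 201)*(-122) = (17*(14 + 17) - 201)*(-122) = (17*31 - 201)*(-122) = (527 - 201)*(-122) = 326*(-122) = -39772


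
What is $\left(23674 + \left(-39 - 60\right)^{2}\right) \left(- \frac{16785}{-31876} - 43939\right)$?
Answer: $- \frac{3606500655925}{2452} \approx -1.4708 \cdot 10^{9}$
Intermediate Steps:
$\left(23674 + \left(-39 - 60\right)^{2}\right) \left(- \frac{16785}{-31876} - 43939\right) = \left(23674 + \left(-99\right)^{2}\right) \left(\left(-16785\right) \left(- \frac{1}{31876}\right) - 43939\right) = \left(23674 + 9801\right) \left(\frac{16785}{31876} - 43939\right) = 33475 \left(- \frac{1400582779}{31876}\right) = - \frac{3606500655925}{2452}$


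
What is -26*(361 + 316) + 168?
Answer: -17434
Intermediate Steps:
-26*(361 + 316) + 168 = -26*677 + 168 = -17602 + 168 = -17434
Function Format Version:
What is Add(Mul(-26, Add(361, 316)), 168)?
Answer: -17434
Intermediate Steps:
Add(Mul(-26, Add(361, 316)), 168) = Add(Mul(-26, 677), 168) = Add(-17602, 168) = -17434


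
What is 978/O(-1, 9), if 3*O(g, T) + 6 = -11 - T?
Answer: -1467/13 ≈ -112.85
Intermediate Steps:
O(g, T) = -17/3 - T/3 (O(g, T) = -2 + (-11 - T)/3 = -2 + (-11/3 - T/3) = -17/3 - T/3)
978/O(-1, 9) = 978/(-17/3 - 1/3*9) = 978/(-17/3 - 3) = 978/(-26/3) = 978*(-3/26) = -1467/13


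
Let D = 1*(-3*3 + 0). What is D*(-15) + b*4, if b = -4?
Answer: 119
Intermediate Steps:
D = -9 (D = 1*(-9 + 0) = 1*(-9) = -9)
D*(-15) + b*4 = -9*(-15) - 4*4 = 135 - 16 = 119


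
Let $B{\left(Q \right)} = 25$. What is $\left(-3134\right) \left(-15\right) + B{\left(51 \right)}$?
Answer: $47035$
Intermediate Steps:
$\left(-3134\right) \left(-15\right) + B{\left(51 \right)} = \left(-3134\right) \left(-15\right) + 25 = 47010 + 25 = 47035$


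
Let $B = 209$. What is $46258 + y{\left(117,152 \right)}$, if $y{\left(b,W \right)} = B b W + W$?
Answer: $3763266$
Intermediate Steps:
$y{\left(b,W \right)} = W + 209 W b$ ($y{\left(b,W \right)} = 209 b W + W = 209 W b + W = W + 209 W b$)
$46258 + y{\left(117,152 \right)} = 46258 + 152 \left(1 + 209 \cdot 117\right) = 46258 + 152 \left(1 + 24453\right) = 46258 + 152 \cdot 24454 = 46258 + 3717008 = 3763266$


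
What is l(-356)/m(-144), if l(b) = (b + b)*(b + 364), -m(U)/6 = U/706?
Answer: -125668/27 ≈ -4654.4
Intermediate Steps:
m(U) = -3*U/353 (m(U) = -6*U/706 = -3*U/353)
l(b) = 2*b*(364 + b) (l(b) = (2*b)*(364 + b) = 2*b*(364 + b))
l(-356)/m(-144) = (2*(-356)*(364 - 356))/((-3/353*(-144))) = (2*(-356)*8)/(432/353) = -5696*353/432 = -125668/27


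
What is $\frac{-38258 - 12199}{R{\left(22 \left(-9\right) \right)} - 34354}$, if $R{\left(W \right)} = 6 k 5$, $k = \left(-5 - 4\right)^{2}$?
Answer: $\frac{50457}{31924} \approx 1.5805$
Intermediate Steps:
$k = 81$ ($k = \left(-9\right)^{2} = 81$)
$R{\left(W \right)} = 2430$ ($R{\left(W \right)} = 6 \cdot 81 \cdot 5 = 486 \cdot 5 = 2430$)
$\frac{-38258 - 12199}{R{\left(22 \left(-9\right) \right)} - 34354} = \frac{-38258 - 12199}{2430 - 34354} = - \frac{50457}{-31924} = \left(-50457\right) \left(- \frac{1}{31924}\right) = \frac{50457}{31924}$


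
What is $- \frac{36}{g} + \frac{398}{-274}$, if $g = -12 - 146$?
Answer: $- \frac{13255}{10823} \approx -1.2247$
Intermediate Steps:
$g = -158$
$- \frac{36}{g} + \frac{398}{-274} = - \frac{36}{-158} + \frac{398}{-274} = \left(-36\right) \left(- \frac{1}{158}\right) + 398 \left(- \frac{1}{274}\right) = \frac{18}{79} - \frac{199}{137} = - \frac{13255}{10823}$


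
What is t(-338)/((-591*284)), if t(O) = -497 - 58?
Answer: 185/55948 ≈ 0.0033066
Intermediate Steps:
t(O) = -555
t(-338)/((-591*284)) = -555/((-591*284)) = -555/(-167844) = -555*(-1/167844) = 185/55948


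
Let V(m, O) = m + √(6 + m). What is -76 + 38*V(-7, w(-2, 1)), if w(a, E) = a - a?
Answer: -342 + 38*I ≈ -342.0 + 38.0*I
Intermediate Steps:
w(a, E) = 0
-76 + 38*V(-7, w(-2, 1)) = -76 + 38*(-7 + √(6 - 7)) = -76 + 38*(-7 + √(-1)) = -76 + 38*(-7 + I) = -76 + (-266 + 38*I) = -342 + 38*I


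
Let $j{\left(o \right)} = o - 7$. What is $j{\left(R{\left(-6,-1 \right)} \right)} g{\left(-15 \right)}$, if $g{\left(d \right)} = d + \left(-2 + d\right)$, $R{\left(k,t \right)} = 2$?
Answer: $160$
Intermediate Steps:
$j{\left(o \right)} = -7 + o$
$g{\left(d \right)} = -2 + 2 d$
$j{\left(R{\left(-6,-1 \right)} \right)} g{\left(-15 \right)} = \left(-7 + 2\right) \left(-2 + 2 \left(-15\right)\right) = - 5 \left(-2 - 30\right) = \left(-5\right) \left(-32\right) = 160$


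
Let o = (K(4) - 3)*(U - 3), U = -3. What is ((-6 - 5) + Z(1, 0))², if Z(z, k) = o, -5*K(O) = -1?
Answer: 841/25 ≈ 33.640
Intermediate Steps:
K(O) = ⅕ (K(O) = -⅕*(-1) = ⅕)
o = 84/5 (o = (⅕ - 3)*(-3 - 3) = -14/5*(-6) = 84/5 ≈ 16.800)
Z(z, k) = 84/5
((-6 - 5) + Z(1, 0))² = ((-6 - 5) + 84/5)² = (-11 + 84/5)² = (29/5)² = 841/25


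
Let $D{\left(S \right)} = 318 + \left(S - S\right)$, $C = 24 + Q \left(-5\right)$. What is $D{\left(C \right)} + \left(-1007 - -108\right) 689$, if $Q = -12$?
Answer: $-619093$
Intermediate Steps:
$C = 84$ ($C = 24 - -60 = 24 + 60 = 84$)
$D{\left(S \right)} = 318$ ($D{\left(S \right)} = 318 + 0 = 318$)
$D{\left(C \right)} + \left(-1007 - -108\right) 689 = 318 + \left(-1007 - -108\right) 689 = 318 + \left(-1007 + \left(-4 + 112\right)\right) 689 = 318 + \left(-1007 + 108\right) 689 = 318 - 619411 = -619093$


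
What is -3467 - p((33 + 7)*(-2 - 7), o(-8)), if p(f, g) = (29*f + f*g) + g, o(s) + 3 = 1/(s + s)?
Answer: 93977/16 ≈ 5873.6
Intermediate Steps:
o(s) = -3 + 1/(2*s) (o(s) = -3 + 1/(s + s) = -3 + 1/(2*s))
p(f, g) = g + 29*f + f*g
-3467 - p((33 + 7)*(-2 - 7), o(-8)) = -3467 - ((-3 + (½)/(-8)) + 29*((33 + 7)*(-2 - 7)) + ((33 + 7)*(-2 - 7))*(-3 + (½)/(-8))) = -3467 - ((-3 + (½)*(-⅛)) + 29*(40*(-9)) + (40*(-9))*(-3 + (½)*(-⅛))) = -3467 - ((-3 - 1/16) + 29*(-360) - 360*(-3 - 1/16)) = -3467 - (-49/16 - 10440 - 360*(-49/16)) = -3467 - (-49/16 - 10440 + 2205/2) = -3467 - 1*(-149449/16) = -3467 + 149449/16 = 93977/16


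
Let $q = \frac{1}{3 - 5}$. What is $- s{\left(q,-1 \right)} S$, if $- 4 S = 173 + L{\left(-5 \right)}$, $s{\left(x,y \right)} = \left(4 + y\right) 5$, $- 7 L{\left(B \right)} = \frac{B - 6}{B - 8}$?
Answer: $\frac{58995}{91} \approx 648.3$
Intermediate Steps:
$q = - \frac{1}{2}$ ($q = \frac{1}{-2} = - \frac{1}{2} \approx -0.5$)
$L{\left(B \right)} = - \frac{-6 + B}{7 \left(-8 + B\right)}$ ($L{\left(B \right)} = - \frac{\left(B - 6\right) \frac{1}{B - 8}}{7} = - \frac{\left(-6 + B\right) \frac{1}{-8 + B}}{7} = - \frac{\frac{1}{-8 + B} \left(-6 + B\right)}{7} = - \frac{-6 + B}{7 \left(-8 + B\right)}$)
$s{\left(x,y \right)} = 20 + 5 y$
$S = - \frac{3933}{91}$ ($S = - \frac{173 + \frac{6 - -5}{7 \left(-8 - 5\right)}}{4} = - \frac{173 + \frac{6 + 5}{7 \left(-13\right)}}{4} = - \frac{173 + \frac{1}{7} \left(- \frac{1}{13}\right) 11}{4} = - \frac{173 - \frac{11}{91}}{4} = \left(- \frac{1}{4}\right) \frac{15732}{91} = - \frac{3933}{91} \approx -43.22$)
$- s{\left(q,-1 \right)} S = - (20 + 5 \left(-1\right)) \left(- \frac{3933}{91}\right) = - (20 - 5) \left(- \frac{3933}{91}\right) = \left(-1\right) 15 \left(- \frac{3933}{91}\right) = \left(-15\right) \left(- \frac{3933}{91}\right) = \frac{58995}{91}$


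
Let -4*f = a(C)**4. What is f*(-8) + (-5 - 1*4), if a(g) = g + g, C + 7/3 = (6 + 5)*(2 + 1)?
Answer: 2292456743/81 ≈ 2.8302e+7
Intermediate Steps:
C = 92/3 (C = -7/3 + (6 + 5)*(2 + 1) = -7/3 + 11*3 = -7/3 + 33 = 92/3 ≈ 30.667)
a(g) = 2*g
f = -286557184/81 (f = -(2*(92/3))**4/4 = -(184/3)**4/4 = -1/4*1146228736/81 = -286557184/81 ≈ -3.5377e+6)
f*(-8) + (-5 - 1*4) = -286557184/81*(-8) + (-5 - 1*4) = 2292457472/81 + (-5 - 4) = 2292457472/81 - 9 = 2292456743/81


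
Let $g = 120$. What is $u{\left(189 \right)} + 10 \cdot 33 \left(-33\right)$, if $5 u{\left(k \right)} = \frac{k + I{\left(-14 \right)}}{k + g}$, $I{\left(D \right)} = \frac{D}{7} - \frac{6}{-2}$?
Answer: $- \frac{3364972}{309} \approx -10890.0$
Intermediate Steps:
$I{\left(D \right)} = 3 + \frac{D}{7}$ ($I{\left(D \right)} = D \frac{1}{7} - -3 = \frac{D}{7} + 3 = 3 + \frac{D}{7}$)
$u{\left(k \right)} = \frac{1 + k}{5 \left(120 + k\right)}$ ($u{\left(k \right)} = \frac{\left(k + \left(3 + \frac{1}{7} \left(-14\right)\right)\right) \frac{1}{k + 120}}{5} = \frac{\left(k + \left(3 - 2\right)\right) \frac{1}{120 + k}}{5} = \frac{\left(k + 1\right) \frac{1}{120 + k}}{5} = \frac{\left(1 + k\right) \frac{1}{120 + k}}{5} = \frac{\frac{1}{120 + k} \left(1 + k\right)}{5} = \frac{1 + k}{5 \left(120 + k\right)}$)
$u{\left(189 \right)} + 10 \cdot 33 \left(-33\right) = \frac{1 + 189}{5 \left(120 + 189\right)} + 10 \cdot 33 \left(-33\right) = \frac{1}{5} \cdot \frac{1}{309} \cdot 190 + 330 \left(-33\right) = \frac{1}{5} \cdot \frac{1}{309} \cdot 190 - 10890 = \frac{38}{309} - 10890 = - \frac{3364972}{309}$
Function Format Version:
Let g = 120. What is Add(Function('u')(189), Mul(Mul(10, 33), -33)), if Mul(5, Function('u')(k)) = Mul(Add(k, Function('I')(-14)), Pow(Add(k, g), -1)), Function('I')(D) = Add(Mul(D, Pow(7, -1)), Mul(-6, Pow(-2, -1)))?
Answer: Rational(-3364972, 309) ≈ -10890.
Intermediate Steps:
Function('I')(D) = Add(3, Mul(Rational(1, 7), D)) (Function('I')(D) = Add(Mul(D, Rational(1, 7)), Mul(-6, Rational(-1, 2))) = Add(Mul(Rational(1, 7), D), 3) = Add(3, Mul(Rational(1, 7), D)))
Function('u')(k) = Mul(Rational(1, 5), Pow(Add(120, k), -1), Add(1, k)) (Function('u')(k) = Mul(Rational(1, 5), Mul(Add(k, Add(3, Mul(Rational(1, 7), -14))), Pow(Add(k, 120), -1))) = Mul(Rational(1, 5), Mul(Add(k, Add(3, -2)), Pow(Add(120, k), -1))) = Mul(Rational(1, 5), Mul(Add(k, 1), Pow(Add(120, k), -1))) = Mul(Rational(1, 5), Mul(Add(1, k), Pow(Add(120, k), -1))) = Mul(Rational(1, 5), Mul(Pow(Add(120, k), -1), Add(1, k))) = Mul(Rational(1, 5), Pow(Add(120, k), -1), Add(1, k)))
Add(Function('u')(189), Mul(Mul(10, 33), -33)) = Add(Mul(Rational(1, 5), Pow(Add(120, 189), -1), Add(1, 189)), Mul(Mul(10, 33), -33)) = Add(Mul(Rational(1, 5), Pow(309, -1), 190), Mul(330, -33)) = Add(Mul(Rational(1, 5), Rational(1, 309), 190), -10890) = Add(Rational(38, 309), -10890) = Rational(-3364972, 309)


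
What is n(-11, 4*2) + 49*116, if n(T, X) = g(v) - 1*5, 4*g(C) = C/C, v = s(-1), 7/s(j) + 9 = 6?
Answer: 22717/4 ≈ 5679.3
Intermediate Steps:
s(j) = -7/3 (s(j) = 7/(-9 + 6) = 7/(-3) = 7*(-⅓) = -7/3)
v = -7/3 ≈ -2.3333
g(C) = ¼ (g(C) = (C/C)/4 = (¼)*1 = ¼)
n(T, X) = -19/4 (n(T, X) = ¼ - 1*5 = ¼ - 5 = -19/4)
n(-11, 4*2) + 49*116 = -19/4 + 49*116 = -19/4 + 5684 = 22717/4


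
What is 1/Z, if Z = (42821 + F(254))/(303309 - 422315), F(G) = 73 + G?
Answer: -59503/21574 ≈ -2.7581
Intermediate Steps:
Z = -21574/59503 (Z = (42821 + (73 + 254))/(303309 - 422315) = (42821 + 327)/(-119006) = 43148*(-1/119006) = -21574/59503 ≈ -0.36257)
1/Z = 1/(-21574/59503) = -59503/21574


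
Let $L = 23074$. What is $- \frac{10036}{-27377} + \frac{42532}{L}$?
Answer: $\frac{697984614}{315848449} \approx 2.2099$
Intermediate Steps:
$- \frac{10036}{-27377} + \frac{42532}{L} = - \frac{10036}{-27377} + \frac{42532}{23074} = \left(-10036\right) \left(- \frac{1}{27377}\right) + 42532 \cdot \frac{1}{23074} = \frac{10036}{27377} + \frac{21266}{11537} = \frac{697984614}{315848449}$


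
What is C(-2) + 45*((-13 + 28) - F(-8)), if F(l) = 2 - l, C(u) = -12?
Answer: 213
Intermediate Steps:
C(-2) + 45*((-13 + 28) - F(-8)) = -12 + 45*((-13 + 28) - (2 - 1*(-8))) = -12 + 45*(15 - (2 + 8)) = -12 + 45*(15 - 1*10) = -12 + 45*(15 - 10) = -12 + 45*5 = -12 + 225 = 213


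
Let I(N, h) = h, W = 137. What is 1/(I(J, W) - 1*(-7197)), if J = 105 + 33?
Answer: 1/7334 ≈ 0.00013635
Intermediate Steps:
J = 138
1/(I(J, W) - 1*(-7197)) = 1/(137 - 1*(-7197)) = 1/(137 + 7197) = 1/7334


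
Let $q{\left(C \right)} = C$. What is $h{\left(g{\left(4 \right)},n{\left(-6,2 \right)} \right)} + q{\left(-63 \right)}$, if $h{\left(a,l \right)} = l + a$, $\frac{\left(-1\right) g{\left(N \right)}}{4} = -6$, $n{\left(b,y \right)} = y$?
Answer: $-37$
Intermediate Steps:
$g{\left(N \right)} = 24$ ($g{\left(N \right)} = \left(-4\right) \left(-6\right) = 24$)
$h{\left(a,l \right)} = a + l$
$h{\left(g{\left(4 \right)},n{\left(-6,2 \right)} \right)} + q{\left(-63 \right)} = \left(24 + 2\right) - 63 = 26 - 63 = -37$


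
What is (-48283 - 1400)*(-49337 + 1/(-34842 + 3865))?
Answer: 75931137516750/30977 ≈ 2.4512e+9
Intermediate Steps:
(-48283 - 1400)*(-49337 + 1/(-34842 + 3865)) = -49683*(-49337 + 1/(-30977)) = -49683*(-49337 - 1/30977) = -49683*(-1528312250/30977) = 75931137516750/30977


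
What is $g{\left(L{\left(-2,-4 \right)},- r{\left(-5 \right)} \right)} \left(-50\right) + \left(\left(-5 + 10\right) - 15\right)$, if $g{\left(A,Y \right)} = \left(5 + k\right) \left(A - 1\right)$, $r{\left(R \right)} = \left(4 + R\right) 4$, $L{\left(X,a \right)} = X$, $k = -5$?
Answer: $-10$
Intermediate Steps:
$r{\left(R \right)} = 16 + 4 R$
$g{\left(A,Y \right)} = 0$ ($g{\left(A,Y \right)} = \left(5 - 5\right) \left(A - 1\right) = 0 \left(-1 + A\right) = 0$)
$g{\left(L{\left(-2,-4 \right)},- r{\left(-5 \right)} \right)} \left(-50\right) + \left(\left(-5 + 10\right) - 15\right) = 0 \left(-50\right) + \left(\left(-5 + 10\right) - 15\right) = 0 + \left(5 - 15\right) = 0 - 10 = -10$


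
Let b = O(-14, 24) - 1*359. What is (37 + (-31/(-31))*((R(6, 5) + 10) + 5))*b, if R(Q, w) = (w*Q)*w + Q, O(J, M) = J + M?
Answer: -72592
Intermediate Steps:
R(Q, w) = Q + Q*w² (R(Q, w) = (Q*w)*w + Q = Q*w² + Q = Q + Q*w²)
b = -349 (b = (-14 + 24) - 1*359 = 10 - 359 = -349)
(37 + (-31/(-31))*((R(6, 5) + 10) + 5))*b = (37 + (-31/(-31))*((6*(1 + 5²) + 10) + 5))*(-349) = (37 + (-31*(-1/31))*((6*(1 + 25) + 10) + 5))*(-349) = (37 + 1*((6*26 + 10) + 5))*(-349) = (37 + 1*((156 + 10) + 5))*(-349) = (37 + 1*(166 + 5))*(-349) = (37 + 1*171)*(-349) = (37 + 171)*(-349) = 208*(-349) = -72592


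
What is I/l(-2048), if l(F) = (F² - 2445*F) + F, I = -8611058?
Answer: -4305529/4599808 ≈ -0.93602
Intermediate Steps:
l(F) = F² - 2444*F
I/l(-2048) = -8611058*(-1/(2048*(-2444 - 2048))) = -8611058/((-2048*(-4492))) = -8611058/9199616 = -8611058*1/9199616 = -4305529/4599808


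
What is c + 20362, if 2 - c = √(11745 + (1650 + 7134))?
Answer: 20364 - 3*√2281 ≈ 20221.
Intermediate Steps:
c = 2 - 3*√2281 (c = 2 - √(11745 + (1650 + 7134)) = 2 - √(11745 + 8784) = 2 - √20529 = 2 - 3*√2281 ≈ -141.28)
c + 20362 = (2 - 3*√2281) + 20362 = 20364 - 3*√2281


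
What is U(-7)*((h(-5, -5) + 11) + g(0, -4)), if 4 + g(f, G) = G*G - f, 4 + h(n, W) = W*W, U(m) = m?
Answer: -308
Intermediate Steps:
h(n, W) = -4 + W**2 (h(n, W) = -4 + W*W = -4 + W**2)
g(f, G) = -4 + G**2 - f (g(f, G) = -4 + (G*G - f) = -4 + (G**2 - f) = -4 + G**2 - f)
U(-7)*((h(-5, -5) + 11) + g(0, -4)) = -7*(((-4 + (-5)**2) + 11) + (-4 + (-4)**2 - 1*0)) = -7*(((-4 + 25) + 11) + (-4 + 16 + 0)) = -7*((21 + 11) + 12) = -7*(32 + 12) = -7*44 = -308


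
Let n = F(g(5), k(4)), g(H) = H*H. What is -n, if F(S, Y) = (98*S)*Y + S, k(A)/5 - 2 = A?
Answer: -73525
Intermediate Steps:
g(H) = H**2
k(A) = 10 + 5*A
F(S, Y) = S + 98*S*Y (F(S, Y) = 98*S*Y + S = S + 98*S*Y)
n = 73525 (n = 5**2*(1 + 98*(10 + 5*4)) = 25*(1 + 98*(10 + 20)) = 25*(1 + 98*30) = 25*(1 + 2940) = 25*2941 = 73525)
-n = -1*73525 = -73525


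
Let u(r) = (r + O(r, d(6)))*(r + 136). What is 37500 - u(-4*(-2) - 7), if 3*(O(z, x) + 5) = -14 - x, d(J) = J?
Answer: 116884/3 ≈ 38961.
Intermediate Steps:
O(z, x) = -29/3 - x/3 (O(z, x) = -5 + (-14 - x)/3 = -5 + (-14/3 - x/3) = -29/3 - x/3)
u(r) = (136 + r)*(-35/3 + r) (u(r) = (r + (-29/3 - ⅓*6))*(r + 136) = (r + (-29/3 - 2))*(136 + r) = (r - 35/3)*(136 + r) = (-35/3 + r)*(136 + r) = (136 + r)*(-35/3 + r))
37500 - u(-4*(-2) - 7) = 37500 - (-4760/3 + (-4*(-2) - 7)² + 373*(-4*(-2) - 7)/3) = 37500 - (-4760/3 + (8 - 7)² + 373*(8 - 7)/3) = 37500 - (-4760/3 + 1² + (373/3)*1) = 37500 - (-4760/3 + 1 + 373/3) = 37500 - 1*(-4384/3) = 37500 + 4384/3 = 116884/3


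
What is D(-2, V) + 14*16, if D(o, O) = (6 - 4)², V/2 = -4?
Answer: 228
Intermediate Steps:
V = -8 (V = 2*(-4) = -8)
D(o, O) = 4 (D(o, O) = 2² = 4)
D(-2, V) + 14*16 = 4 + 14*16 = 4 + 224 = 228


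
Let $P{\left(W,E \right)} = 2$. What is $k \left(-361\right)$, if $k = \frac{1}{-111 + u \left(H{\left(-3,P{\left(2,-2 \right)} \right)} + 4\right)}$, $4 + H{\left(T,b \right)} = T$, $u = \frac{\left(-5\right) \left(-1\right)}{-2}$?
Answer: $\frac{722}{207} \approx 3.4879$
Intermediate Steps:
$u = - \frac{5}{2}$ ($u = 5 \left(- \frac{1}{2}\right) = - \frac{5}{2} \approx -2.5$)
$H{\left(T,b \right)} = -4 + T$
$k = - \frac{2}{207}$ ($k = \frac{1}{-111 - \frac{5 \left(\left(-4 - 3\right) + 4\right)}{2}} = \frac{1}{-111 - \frac{5 \left(-7 + 4\right)}{2}} = \frac{1}{-111 - - \frac{15}{2}} = \frac{1}{-111 + \frac{15}{2}} = \frac{1}{- \frac{207}{2}} = - \frac{2}{207} \approx -0.0096618$)
$k \left(-361\right) = \left(- \frac{2}{207}\right) \left(-361\right) = \frac{722}{207}$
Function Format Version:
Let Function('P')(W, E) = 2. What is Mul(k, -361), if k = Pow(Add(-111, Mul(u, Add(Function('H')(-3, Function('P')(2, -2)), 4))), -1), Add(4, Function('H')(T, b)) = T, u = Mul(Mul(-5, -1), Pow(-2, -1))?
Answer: Rational(722, 207) ≈ 3.4879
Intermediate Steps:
u = Rational(-5, 2) (u = Mul(5, Rational(-1, 2)) = Rational(-5, 2) ≈ -2.5000)
Function('H')(T, b) = Add(-4, T)
k = Rational(-2, 207) (k = Pow(Add(-111, Mul(Rational(-5, 2), Add(Add(-4, -3), 4))), -1) = Pow(Add(-111, Mul(Rational(-5, 2), Add(-7, 4))), -1) = Pow(Add(-111, Mul(Rational(-5, 2), -3)), -1) = Pow(Add(-111, Rational(15, 2)), -1) = Pow(Rational(-207, 2), -1) = Rational(-2, 207) ≈ -0.0096618)
Mul(k, -361) = Mul(Rational(-2, 207), -361) = Rational(722, 207)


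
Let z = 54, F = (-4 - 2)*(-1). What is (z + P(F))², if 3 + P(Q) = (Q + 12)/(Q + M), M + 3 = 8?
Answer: 335241/121 ≈ 2770.6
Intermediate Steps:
M = 5 (M = -3 + 8 = 5)
F = 6 (F = -6*(-1) = 6)
P(Q) = -3 + (12 + Q)/(5 + Q) (P(Q) = -3 + (Q + 12)/(Q + 5) = -3 + (12 + Q)/(5 + Q))
(z + P(F))² = (54 + (-3 - 2*6)/(5 + 6))² = (54 + (-3 - 12)/11)² = (54 + (1/11)*(-15))² = (54 - 15/11)² = (579/11)² = 335241/121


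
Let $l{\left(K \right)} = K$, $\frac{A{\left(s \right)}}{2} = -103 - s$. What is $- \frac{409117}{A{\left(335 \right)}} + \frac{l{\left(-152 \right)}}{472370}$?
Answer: $\frac{96627232069}{206898060} \approx 467.03$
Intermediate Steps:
$A{\left(s \right)} = -206 - 2 s$ ($A{\left(s \right)} = 2 \left(-103 - s\right) = -206 - 2 s$)
$- \frac{409117}{A{\left(335 \right)}} + \frac{l{\left(-152 \right)}}{472370} = - \frac{409117}{-206 - 670} - \frac{152}{472370} = - \frac{409117}{-206 - 670} - \frac{76}{236185} = - \frac{409117}{-876} - \frac{76}{236185} = \left(-409117\right) \left(- \frac{1}{876}\right) - \frac{76}{236185} = \frac{409117}{876} - \frac{76}{236185} = \frac{96627232069}{206898060}$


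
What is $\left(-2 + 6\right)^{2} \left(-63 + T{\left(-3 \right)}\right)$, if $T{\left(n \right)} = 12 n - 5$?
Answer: $-1664$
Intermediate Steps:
$T{\left(n \right)} = -5 + 12 n$
$\left(-2 + 6\right)^{2} \left(-63 + T{\left(-3 \right)}\right) = \left(-2 + 6\right)^{2} \left(-63 + \left(-5 + 12 \left(-3\right)\right)\right) = 4^{2} \left(-63 - 41\right) = 16 \left(-63 - 41\right) = 16 \left(-104\right) = -1664$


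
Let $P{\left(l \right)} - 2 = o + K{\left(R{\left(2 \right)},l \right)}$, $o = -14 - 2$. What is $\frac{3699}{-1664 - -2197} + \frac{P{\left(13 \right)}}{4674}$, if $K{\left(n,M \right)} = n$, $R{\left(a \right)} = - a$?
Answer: $\frac{210739}{30381} \approx 6.9365$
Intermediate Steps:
$o = -16$ ($o = -14 - 2 = -16$)
$P{\left(l \right)} = -16$ ($P{\left(l \right)} = 2 - 18 = -16$)
$\frac{3699}{-1664 - -2197} + \frac{P{\left(13 \right)}}{4674} = \frac{3699}{-1664 - -2197} - \frac{16}{4674} = \frac{3699}{-1664 + 2197} - \frac{8}{2337} = \frac{3699}{533} - \frac{8}{2337} = \frac{210739}{30381}$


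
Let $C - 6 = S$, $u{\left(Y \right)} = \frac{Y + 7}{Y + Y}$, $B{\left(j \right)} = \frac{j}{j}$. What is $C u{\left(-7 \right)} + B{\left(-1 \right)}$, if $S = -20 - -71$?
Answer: $1$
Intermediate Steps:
$B{\left(j \right)} = 1$
$u{\left(Y \right)} = \frac{7 + Y}{2 Y}$
$S = 51$ ($S = -20 + 71 = 51$)
$C = 57$ ($C = 6 + 51 = 57$)
$C u{\left(-7 \right)} + B{\left(-1 \right)} = 57 \frac{7 - 7}{2 \left(-7\right)} + 1 = 57 \cdot \frac{1}{2} \left(- \frac{1}{7}\right) 0 + 1 = 57 \cdot 0 + 1 = 0 + 1 = 1$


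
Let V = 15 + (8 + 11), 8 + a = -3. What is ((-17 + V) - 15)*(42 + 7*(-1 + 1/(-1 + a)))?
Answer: 413/6 ≈ 68.833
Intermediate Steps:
a = -11 (a = -8 - 3 = -11)
V = 34 (V = 15 + 19 = 34)
((-17 + V) - 15)*(42 + 7*(-1 + 1/(-1 + a))) = ((-17 + 34) - 15)*(42 + 7*(-1 + 1/(-1 - 11))) = (17 - 15)*(42 + 7*(-1 + 1/(-12))) = 2*(42 + 7*(-1 - 1/12)) = 2*(42 + 7*(-13/12)) = 2*(42 - 91/12) = 2*(413/12) = 413/6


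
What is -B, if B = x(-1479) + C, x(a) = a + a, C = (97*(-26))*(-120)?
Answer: -299682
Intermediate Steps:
C = 302640 (C = -2522*(-120) = 302640)
x(a) = 2*a
B = 299682 (B = 2*(-1479) + 302640 = -2958 + 302640 = 299682)
-B = -1*299682 = -299682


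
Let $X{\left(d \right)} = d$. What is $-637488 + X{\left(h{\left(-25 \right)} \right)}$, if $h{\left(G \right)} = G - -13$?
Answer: $-637500$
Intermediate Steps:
$h{\left(G \right)} = 13 + G$ ($h{\left(G \right)} = G + 13 = 13 + G$)
$-637488 + X{\left(h{\left(-25 \right)} \right)} = -637488 + \left(13 - 25\right) = -637488 - 12 = -637500$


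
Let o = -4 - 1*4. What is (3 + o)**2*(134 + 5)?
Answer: 3475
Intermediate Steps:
o = -8 (o = -4 - 4 = -8)
(3 + o)**2*(134 + 5) = (3 - 8)**2*(134 + 5) = (-5)**2*139 = 25*139 = 3475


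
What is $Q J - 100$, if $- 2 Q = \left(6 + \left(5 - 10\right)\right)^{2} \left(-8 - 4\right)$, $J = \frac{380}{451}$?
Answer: $- \frac{42820}{451} \approx -94.945$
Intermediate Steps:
$J = \frac{380}{451}$ ($J = 380 \cdot \frac{1}{451} = \frac{380}{451} \approx 0.84257$)
$Q = 6$ ($Q = - \frac{\left(6 + \left(5 - 10\right)\right)^{2} \left(-8 - 4\right)}{2} = - \frac{\left(6 + \left(5 - 10\right)\right)^{2} \left(-12\right)}{2} = - \frac{\left(6 - 5\right)^{2} \left(-12\right)}{2} = - \frac{1^{2} \left(-12\right)}{2} = - \frac{1 \left(-12\right)}{2} = \left(- \frac{1}{2}\right) \left(-12\right) = 6$)
$Q J - 100 = 6 \cdot \frac{380}{451} - 100 = \frac{2280}{451} - 100 = - \frac{42820}{451}$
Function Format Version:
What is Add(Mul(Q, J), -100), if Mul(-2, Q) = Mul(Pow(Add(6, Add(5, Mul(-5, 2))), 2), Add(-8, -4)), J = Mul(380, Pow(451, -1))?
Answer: Rational(-42820, 451) ≈ -94.945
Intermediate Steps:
J = Rational(380, 451) (J = Mul(380, Rational(1, 451)) = Rational(380, 451) ≈ 0.84257)
Q = 6 (Q = Mul(Rational(-1, 2), Mul(Pow(Add(6, Add(5, Mul(-5, 2))), 2), Add(-8, -4))) = Mul(Rational(-1, 2), Mul(Pow(Add(6, Add(5, -10)), 2), -12)) = Mul(Rational(-1, 2), Mul(Pow(Add(6, -5), 2), -12)) = Mul(Rational(-1, 2), Mul(Pow(1, 2), -12)) = Mul(Rational(-1, 2), Mul(1, -12)) = Mul(Rational(-1, 2), -12) = 6)
Add(Mul(Q, J), -100) = Add(Mul(6, Rational(380, 451)), -100) = Add(Rational(2280, 451), -100) = Rational(-42820, 451)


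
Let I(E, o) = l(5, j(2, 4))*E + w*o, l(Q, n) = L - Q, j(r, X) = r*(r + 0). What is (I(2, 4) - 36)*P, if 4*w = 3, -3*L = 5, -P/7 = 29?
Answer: 28217/3 ≈ 9405.7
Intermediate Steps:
P = -203 (P = -7*29 = -203)
L = -5/3 (L = -⅓*5 = -5/3 ≈ -1.6667)
j(r, X) = r² (j(r, X) = r*r = r²)
w = ¾ (w = (¼)*3 = ¾ ≈ 0.75000)
l(Q, n) = -5/3 - Q
I(E, o) = -20*E/3 + 3*o/4 (I(E, o) = (-5/3 - 1*5)*E + 3*o/4 = (-5/3 - 5)*E + 3*o/4 = -20*E/3 + 3*o/4)
(I(2, 4) - 36)*P = ((-20/3*2 + (¾)*4) - 36)*(-203) = ((-40/3 + 3) - 36)*(-203) = (-31/3 - 36)*(-203) = -139/3*(-203) = 28217/3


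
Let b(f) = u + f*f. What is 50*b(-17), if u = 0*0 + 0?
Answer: 14450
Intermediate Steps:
u = 0 (u = 0 + 0 = 0)
b(f) = f² (b(f) = 0 + f*f = 0 + f² = f²)
50*b(-17) = 50*(-17)² = 50*289 = 14450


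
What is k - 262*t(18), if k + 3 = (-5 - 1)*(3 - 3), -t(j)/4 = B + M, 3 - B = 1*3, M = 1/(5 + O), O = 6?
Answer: 1015/11 ≈ 92.273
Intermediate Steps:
M = 1/11 (M = 1/(5 + 6) = 1/11 ≈ 0.090909)
B = 0 (B = 3 - 3 = 0)
t(j) = -4/11 (t(j) = -4*(0 + 1/11) = -4*1/11 = -4/11)
k = -3 (k = -3 + (-5 - 1)*(3 - 3) = -3 - 6*0 = -3 + 0 = -3)
k - 262*t(18) = -3 - 262*(-4/11) = -3 + 1048/11 = 1015/11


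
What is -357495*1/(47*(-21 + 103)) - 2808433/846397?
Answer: -313406396297/3262014038 ≈ -96.078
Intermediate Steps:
-357495*1/(47*(-21 + 103)) - 2808433/846397 = -357495/(82*47) - 2808433*1/846397 = -357495/3854 - 2808433/846397 = -313406396297/3262014038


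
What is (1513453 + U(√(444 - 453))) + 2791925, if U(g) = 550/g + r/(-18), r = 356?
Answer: 38748224/9 - 550*I/3 ≈ 4.3054e+6 - 183.33*I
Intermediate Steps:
U(g) = -178/9 + 550/g (U(g) = 550/g + 356/(-18) = 550/g + 356*(-1/18) = 550/g - 178/9 = -178/9 + 550/g)
(1513453 + U(√(444 - 453))) + 2791925 = (1513453 + (-178/9 + 550/(√(444 - 453)))) + 2791925 = (1513453 + (-178/9 + 550/(√(-9)))) + 2791925 = (1513453 + (-178/9 + 550/((3*I)))) + 2791925 = (1513453 + (-178/9 + 550*(-I/3))) + 2791925 = (1513453 + (-178/9 - 550*I/3)) + 2791925 = (13620899/9 - 550*I/3) + 2791925 = 38748224/9 - 550*I/3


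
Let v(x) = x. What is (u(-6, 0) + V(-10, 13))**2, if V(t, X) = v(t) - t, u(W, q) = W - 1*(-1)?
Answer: 25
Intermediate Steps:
u(W, q) = 1 + W (u(W, q) = W + 1 = 1 + W)
V(t, X) = 0 (V(t, X) = t - t = 0)
(u(-6, 0) + V(-10, 13))**2 = ((1 - 6) + 0)**2 = (-5 + 0)**2 = (-5)**2 = 25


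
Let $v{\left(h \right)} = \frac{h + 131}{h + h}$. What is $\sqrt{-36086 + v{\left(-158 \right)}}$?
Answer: $\frac{i \sqrt{900848771}}{158} \approx 189.96 i$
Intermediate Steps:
$v{\left(h \right)} = \frac{131 + h}{2 h}$
$\sqrt{-36086 + v{\left(-158 \right)}} = \sqrt{-36086 + \frac{131 - 158}{2 \left(-158\right)}} = \sqrt{-36086 + \frac{1}{2} \left(- \frac{1}{158}\right) \left(-27\right)} = \sqrt{-36086 + \frac{27}{316}} = \sqrt{- \frac{11403149}{316}} = \frac{i \sqrt{900848771}}{158}$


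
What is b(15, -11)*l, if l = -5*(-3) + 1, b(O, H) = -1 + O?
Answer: 224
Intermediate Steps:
l = 16 (l = 15 + 1 = 16)
b(15, -11)*l = (-1 + 15)*16 = 14*16 = 224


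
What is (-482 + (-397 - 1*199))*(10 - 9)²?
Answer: -1078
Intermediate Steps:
(-482 + (-397 - 1*199))*(10 - 9)² = (-482 + (-397 - 199))*1² = (-482 - 596)*1 = -1078*1 = -1078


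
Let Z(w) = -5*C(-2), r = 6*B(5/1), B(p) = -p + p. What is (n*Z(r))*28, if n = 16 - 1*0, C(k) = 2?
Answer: -4480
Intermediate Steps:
n = 16 (n = 16 + 0 = 16)
B(p) = 0
r = 0 (r = 6*0 = 0)
Z(w) = -10 (Z(w) = -5*2 = -10)
(n*Z(r))*28 = (16*(-10))*28 = -160*28 = -4480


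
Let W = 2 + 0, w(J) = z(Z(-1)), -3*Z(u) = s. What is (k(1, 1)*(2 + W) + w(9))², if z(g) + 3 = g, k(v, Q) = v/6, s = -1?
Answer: 4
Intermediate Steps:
Z(u) = ⅓ (Z(u) = -⅓*(-1) = ⅓)
k(v, Q) = v/6 (k(v, Q) = v*(⅙) = v/6)
z(g) = -3 + g
w(J) = -8/3 (w(J) = -3 + ⅓ = -8/3)
W = 2
(k(1, 1)*(2 + W) + w(9))² = (((⅙)*1)*(2 + 2) - 8/3)² = ((⅙)*4 - 8/3)² = (⅔ - 8/3)² = (-2)² = 4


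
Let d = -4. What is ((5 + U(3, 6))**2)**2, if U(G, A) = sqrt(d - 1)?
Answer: (5 + I*sqrt(5))**4 ≈ -100.0 + 894.43*I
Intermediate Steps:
U(G, A) = I*sqrt(5) (U(G, A) = sqrt(-4 - 1) = sqrt(-5) = I*sqrt(5))
((5 + U(3, 6))**2)**2 = ((5 + I*sqrt(5))**2)**2 = (5 + I*sqrt(5))**4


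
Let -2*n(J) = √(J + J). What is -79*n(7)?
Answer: 79*√14/2 ≈ 147.80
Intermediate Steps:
n(J) = -√2*√J/2 (n(J) = -√(J + J)/2 = -√2*√J/2)
-79*n(7) = -(-79)*√2*√7/2 = -(-79)*√14/2 = 79*√14/2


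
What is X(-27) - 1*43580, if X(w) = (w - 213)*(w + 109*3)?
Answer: -115580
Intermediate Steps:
X(w) = (-213 + w)*(327 + w) (X(w) = (-213 + w)*(w + 327) = (-213 + w)*(327 + w))
X(-27) - 1*43580 = (-69651 + (-27)**2 + 114*(-27)) - 1*43580 = (-69651 + 729 - 3078) - 43580 = -72000 - 43580 = -115580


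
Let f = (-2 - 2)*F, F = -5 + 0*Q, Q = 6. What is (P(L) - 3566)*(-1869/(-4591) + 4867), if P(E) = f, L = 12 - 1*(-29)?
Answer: -79239859236/4591 ≈ -1.7260e+7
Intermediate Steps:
F = -5 (F = -5 + 0*6 = -5 + 0 = -5)
L = 41 (L = 12 + 29 = 41)
f = 20 (f = (-2 - 2)*(-5) = -4*(-5) = 20)
P(E) = 20
(P(L) - 3566)*(-1869/(-4591) + 4867) = (20 - 3566)*(-1869/(-4591) + 4867) = -3546*(-1869*(-1/4591) + 4867) = -3546*(1869/4591 + 4867) = -3546*22346266/4591 = -79239859236/4591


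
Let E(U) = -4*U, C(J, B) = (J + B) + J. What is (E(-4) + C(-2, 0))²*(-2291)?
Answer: -329904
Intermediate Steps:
C(J, B) = B + 2*J (C(J, B) = (B + J) + J = B + 2*J)
(E(-4) + C(-2, 0))²*(-2291) = (-4*(-4) + (0 + 2*(-2)))²*(-2291) = (16 + (0 - 4))²*(-2291) = (16 - 4)²*(-2291) = 12²*(-2291) = 144*(-2291) = -329904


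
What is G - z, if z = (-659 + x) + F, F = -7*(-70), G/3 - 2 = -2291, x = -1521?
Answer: -5177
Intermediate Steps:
G = -6867 (G = 6 + 3*(-2291) = 6 - 6873 = -6867)
F = 490
z = -1690 (z = (-659 - 1521) + 490 = -2180 + 490 = -1690)
G - z = -6867 - 1*(-1690) = -6867 + 1690 = -5177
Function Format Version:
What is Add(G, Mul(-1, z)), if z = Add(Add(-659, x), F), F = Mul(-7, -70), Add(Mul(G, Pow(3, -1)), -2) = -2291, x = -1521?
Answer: -5177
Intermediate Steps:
G = -6867 (G = Add(6, Mul(3, -2291)) = Add(6, -6873) = -6867)
F = 490
z = -1690 (z = Add(Add(-659, -1521), 490) = Add(-2180, 490) = -1690)
Add(G, Mul(-1, z)) = Add(-6867, Mul(-1, -1690)) = Add(-6867, 1690) = -5177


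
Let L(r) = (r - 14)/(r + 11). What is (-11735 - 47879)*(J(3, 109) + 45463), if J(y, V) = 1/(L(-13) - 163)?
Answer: -810359034090/299 ≈ -2.7102e+9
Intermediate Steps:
L(r) = (-14 + r)/(11 + r)
J(y, V) = -2/299 (J(y, V) = 1/((-14 - 13)/(11 - 13) - 163) = 1/(-27/(-2) - 163) = 1/(-1/2*(-27) - 163) = 1/(27/2 - 163) = 1/(-299/2) = -2/299)
(-11735 - 47879)*(J(3, 109) + 45463) = (-11735 - 47879)*(-2/299 + 45463) = -59614*13593435/299 = -810359034090/299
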